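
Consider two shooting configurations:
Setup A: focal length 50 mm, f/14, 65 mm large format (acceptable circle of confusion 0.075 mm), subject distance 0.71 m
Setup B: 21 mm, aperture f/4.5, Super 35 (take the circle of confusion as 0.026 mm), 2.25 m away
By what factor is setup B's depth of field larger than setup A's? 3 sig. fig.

9.60

Setup A: H = 50²/(14×0.075) + 50 ≈ 2431.0 mm; DoF = Df − Dn = 982.29 − 555.90 ≈ 426.39 mm.
Setup B: H = 21²/(4.5×0.026) + 21 ≈ 3790.2 mm; DoF = Df − Dn = 5506.2 − 1413.9 ≈ 4092.3 mm.
Ratio = 4092.3 / 426.39 ≈ 9.60.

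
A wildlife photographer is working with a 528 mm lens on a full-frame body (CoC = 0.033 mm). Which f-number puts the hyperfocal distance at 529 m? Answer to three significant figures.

Rearrange H = f²/(N·c) + f for N: N = f² / ((H − f)·c).
N = 528² / ((529000 − 528) × 0.033) = 278784 / 17440 ≈ 16.

f/16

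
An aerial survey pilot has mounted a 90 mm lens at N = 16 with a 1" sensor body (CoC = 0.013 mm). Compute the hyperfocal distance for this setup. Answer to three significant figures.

Hyperfocal distance H = f²/(N·c) + f = 90²/(16 × 0.013) + 90 = 8100/0.208 + 90 ≈ 39032.3 mm ≈ 39.0 m.

39.0 m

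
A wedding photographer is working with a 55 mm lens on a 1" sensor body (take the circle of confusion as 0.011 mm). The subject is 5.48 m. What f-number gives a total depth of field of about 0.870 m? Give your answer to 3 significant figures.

f/4

Write h = H − f = f²/(N·c). The thin-lens limits are Dn = s·h/(h + (s−f)) and Df = s·h/(h − (s−f)), so DoF = Df − Dn = 2·s·(s−f)·h / (h² − (s−f)²).
That is a quadratic in h: DoF·h² − 2·s·(s−f)·h − DoF·(s−f)² = 0 ⇒ h = (s−f)·(s + √(s² + DoF²)) / DoF = 5425 × (5480 + √(5480² + 870²)) / 870 = 5425 × (5480 + 5548.63) / 870 ≈ 68770 mm.
Then N = f²/(c·h) = 55² / (0.011 × 68770) = 3025 / 756.48 ≈ 4.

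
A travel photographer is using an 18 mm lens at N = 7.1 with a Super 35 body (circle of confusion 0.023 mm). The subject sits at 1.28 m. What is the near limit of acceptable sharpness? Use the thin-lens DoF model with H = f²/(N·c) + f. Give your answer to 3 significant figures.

Hyperfocal distance H = f²/(N·c) + f = 18²/(7.1 × 0.023) + 18 = 324/0.1633 + 18 ≈ 2002.1 mm ≈ 2.002 m.
Near limit Dn = s·(H − f)/(H + s − 2f) = 1280 × (2002.1 − 18) / (2002.1 + 1280 − 2 × 18) = 1280 × 1984.1 / 3246.1 ≈ 782.37 mm ≈ 0.782 m.

0.782 m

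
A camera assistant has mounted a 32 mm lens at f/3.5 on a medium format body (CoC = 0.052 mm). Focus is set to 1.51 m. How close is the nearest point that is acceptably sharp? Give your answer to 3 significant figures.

1.20 m

Hyperfocal distance H = f²/(N·c) + f = 32²/(3.5 × 0.052) + 32 = 1024/0.182 + 32 ≈ 5658.4 mm ≈ 5.658 m.
Near limit Dn = s·(H − f)/(H + s − 2f) = 1510 × (5658.4 − 32) / (5658.4 + 1510 − 2 × 32) = 1510 × 5626.4 / 7104.4 ≈ 1195.9 mm ≈ 1.20 m.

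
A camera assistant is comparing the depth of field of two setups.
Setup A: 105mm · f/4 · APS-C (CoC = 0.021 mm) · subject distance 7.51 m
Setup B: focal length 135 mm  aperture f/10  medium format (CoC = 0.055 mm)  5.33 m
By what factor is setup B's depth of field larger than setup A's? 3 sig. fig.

Setup A: H = 105²/(4×0.021) + 105 ≈ 131355.0 mm; DoF = Df − Dn = 7959.04 − 7108.92 ≈ 850.12 mm.
Setup B: H = 135²/(10×0.055) + 135 ≈ 33271.4 mm; DoF = Df − Dn = 6321.0 − 4607.6 ≈ 1713.4 mm.
Ratio = 1713.4 / 850.12 ≈ 2.02.

2.02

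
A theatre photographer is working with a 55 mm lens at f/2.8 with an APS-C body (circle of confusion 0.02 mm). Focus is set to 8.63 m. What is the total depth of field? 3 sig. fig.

Hyperfocal distance H = f²/(N·c) + f = 55²/(2.8 × 0.02) + 55 = 3025/0.056 + 55 ≈ 54072.9 mm ≈ 54.07 m.
Near limit Dn = s·(H − f)/(H + s − 2f) = 8630 × (54072.9 − 55) / (54072.9 + 8630 − 2 × 55) = 8630 × 54017.9 / 62592.9 ≈ 7447.7 mm.
Far limit Df = s·(H − f)/(H − s) = 8630 × (54072.9 − 55) / (54072.9 − 8630) = 8630 × 54017.9 / 45442.9 ≈ 10258.5 mm.
Depth of field = Df − Dn = 10258.5 − 7447.7 ≈ 2810.8 mm ≈ 2.81 m.

2.81 m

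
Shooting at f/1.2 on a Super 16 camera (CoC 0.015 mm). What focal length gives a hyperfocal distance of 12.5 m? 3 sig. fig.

From H = f²/(N·c) + f, with f ≪ H: f ≈ √(H·N·c) = √(12500 × 1.2 × 0.015) = √225.00 ≈ 15.00 mm.
The +f correction barely moves this — solving exactly, f² + N·c·f − N·c·H = 0 ⇒ f = (−N·c + √((N·c)² + 4·N·c·H))/2 = (−0.018 + √900.00)/2 ≈ 14.991 mm, so f ≈ 15.0 mm.

15.0 mm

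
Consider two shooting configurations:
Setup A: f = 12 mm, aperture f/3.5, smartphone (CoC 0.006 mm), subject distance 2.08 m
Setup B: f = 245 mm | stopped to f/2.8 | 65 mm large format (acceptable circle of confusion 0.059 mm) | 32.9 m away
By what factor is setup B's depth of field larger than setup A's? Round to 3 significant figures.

Setup A: H = 12²/(3.5×0.006) + 12 ≈ 6869.1 mm; DoF = Df − Dn = 2978.2 − 1598.1 ≈ 1380.1 mm.
Setup B: H = 245²/(2.8×0.059) + 245 ≈ 363592.5 mm; DoF = Df − Dn = 36148.8 − 30187.0 ≈ 5961.8 mm.
Ratio = 5961.8 / 1380.1 ≈ 4.32.

4.32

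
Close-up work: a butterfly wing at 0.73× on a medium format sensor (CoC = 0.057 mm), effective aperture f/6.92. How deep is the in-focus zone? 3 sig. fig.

1.48 mm

At magnification m, DoF ≈ 2·N_eff·c/m² = 2 × 6.92 × 0.057 / 0.73² = 0.7889 / 0.5329 ≈ 1.48 mm.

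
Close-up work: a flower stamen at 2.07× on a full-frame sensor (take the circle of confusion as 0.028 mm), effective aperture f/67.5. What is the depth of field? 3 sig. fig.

At magnification m, DoF ≈ 2·N_eff·c/m² = 2 × 67.5 × 0.028 / 2.07² = 3.78 / 4.285 ≈ 0.882 mm.

0.882 mm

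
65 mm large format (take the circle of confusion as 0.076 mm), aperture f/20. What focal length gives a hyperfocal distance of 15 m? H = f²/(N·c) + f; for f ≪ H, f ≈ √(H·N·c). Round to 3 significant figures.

150 mm

From H = f²/(N·c) + f, with f ≪ H: f ≈ √(H·N·c) = √(15000 × 20 × 0.076) = √22800 ≈ 151.0 mm.
Exact: f² + N·c·f − N·c·H = 0 ⇒ f = (−N·c + √((N·c)² + 4·N·c·H))/2 = (−1.52 + √91202)/2 ≈ 150.24 mm ≈ 150 mm.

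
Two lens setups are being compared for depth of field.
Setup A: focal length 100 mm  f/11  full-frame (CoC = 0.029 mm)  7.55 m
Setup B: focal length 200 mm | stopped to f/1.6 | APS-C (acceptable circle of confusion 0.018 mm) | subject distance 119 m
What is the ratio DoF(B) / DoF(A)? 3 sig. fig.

5.39

Setup A: H = 100²/(11×0.029) + 100 ≈ 31448.0 mm; DoF = Df − Dn = 9903.7 − 6100.2 ≈ 3803.5 mm.
Setup B: H = 200²/(1.6×0.018) + 200 ≈ 1389088.9 mm; DoF = Df − Dn = 130131 − 109623 ≈ 20508 mm.
Ratio = 20508 / 3803.5 ≈ 5.39.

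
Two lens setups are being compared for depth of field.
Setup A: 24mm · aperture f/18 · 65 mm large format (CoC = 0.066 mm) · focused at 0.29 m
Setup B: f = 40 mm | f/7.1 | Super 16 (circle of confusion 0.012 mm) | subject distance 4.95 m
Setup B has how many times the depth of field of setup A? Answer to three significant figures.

6.10

Setup A: H = 24²/(18×0.066) + 24 ≈ 508.8 mm; DoF = Df − Dn = 642.48 − 187.26 ≈ 455.22 mm.
Setup B: H = 40²/(7.1×0.012) + 40 ≈ 18819.3 mm; DoF = Df − Dn = 6702.4 − 3924.0 ≈ 2778.4 mm.
Ratio = 2778.4 / 455.22 ≈ 6.10.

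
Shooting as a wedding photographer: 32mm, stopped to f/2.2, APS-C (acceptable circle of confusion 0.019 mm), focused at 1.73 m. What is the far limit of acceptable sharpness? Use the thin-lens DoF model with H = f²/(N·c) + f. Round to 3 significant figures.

Hyperfocal distance H = f²/(N·c) + f = 32²/(2.2 × 0.019) + 32 = 1024/0.0418 + 32 ≈ 24529.6 mm ≈ 24.53 m.
Far limit Df = s·(H − f)/(H − s) = 1730 × (24529.6 − 32) / (24529.6 − 1730) = 1730 × 24497.6 / 22799.6 ≈ 1858.8 mm ≈ 1.86 m.

1.86 m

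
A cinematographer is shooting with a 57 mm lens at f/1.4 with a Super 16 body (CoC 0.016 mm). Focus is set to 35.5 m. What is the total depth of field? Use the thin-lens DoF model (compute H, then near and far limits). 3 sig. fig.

18.5 m

Hyperfocal distance H = f²/(N·c) + f = 57²/(1.4 × 0.016) + 57 = 3249/0.0224 + 57 ≈ 145101.6 mm ≈ 145.1 m.
Near limit Dn = s·(H − f)/(H + s − 2f) = 35500 × (145101.6 − 57) / (145101.6 + 35500 − 2 × 57) = 35500 × 145044.6 / 180487.6 ≈ 28529 mm.
Far limit Df = s·(H − f)/(H − s) = 35500 × (145101.6 − 57) / (145101.6 − 35500) = 35500 × 145044.6 / 109601.6 ≈ 46980 mm.
Depth of field = Df − Dn = 46980 − 28529 ≈ 18451 mm ≈ 18.5 m.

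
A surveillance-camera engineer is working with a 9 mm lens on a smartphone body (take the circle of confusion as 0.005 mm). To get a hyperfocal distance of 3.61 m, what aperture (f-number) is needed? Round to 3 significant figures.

Rearrange H = f²/(N·c) + f for N: N = f² / ((H − f)·c).
N = 9² / ((3610 − 9) × 0.005) = 81 / 18.00 ≈ 4.50.

f/4.50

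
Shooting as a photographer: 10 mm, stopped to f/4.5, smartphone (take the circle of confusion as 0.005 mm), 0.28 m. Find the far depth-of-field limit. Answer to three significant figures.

Hyperfocal distance H = f²/(N·c) + f = 10²/(4.5 × 0.005) + 10 = 100/0.0225 + 10 ≈ 4454.4 mm ≈ 4.454 m.
Far limit Df = s·(H − f)/(H − s) = 280 × (4454.4 − 10) / (4454.4 − 280) = 280 × 4444.4 / 4174.4 ≈ 298.11 mm.

298 mm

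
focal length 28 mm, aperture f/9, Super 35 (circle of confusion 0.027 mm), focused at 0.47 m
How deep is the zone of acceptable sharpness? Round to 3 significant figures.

Hyperfocal distance H = f²/(N·c) + f = 28²/(9 × 0.027) + 28 = 784/0.243 + 28 ≈ 3254.3 mm ≈ 3.254 m.
Near limit Dn = s·(H − f)/(H + s − 2f) = 470 × (3254.3 − 28) / (3254.3 + 470 − 2 × 28) = 470 × 3226.3 / 3668.3 ≈ 413.37 mm.
Far limit Df = s·(H − f)/(H − s) = 470 × (3254.3 − 28) / (3254.3 − 470) = 470 × 3226.3 / 2784.3 ≈ 544.61 mm.
Depth of field = Df − Dn = 544.61 − 413.37 ≈ 131.24 mm.

131 mm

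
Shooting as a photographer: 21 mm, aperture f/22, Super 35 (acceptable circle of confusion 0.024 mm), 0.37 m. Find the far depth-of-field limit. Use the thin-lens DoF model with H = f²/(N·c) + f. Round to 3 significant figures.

0.636 m

Hyperfocal distance H = f²/(N·c) + f = 21²/(22 × 0.024) + 21 = 441/0.528 + 21 ≈ 856.2 mm ≈ 0.856 m.
Far limit Df = s·(H − f)/(H − s) = 370 × (856.2 − 21) / (856.2 − 370) = 370 × 835.2 / 486.2 ≈ 635.58 mm ≈ 0.636 m.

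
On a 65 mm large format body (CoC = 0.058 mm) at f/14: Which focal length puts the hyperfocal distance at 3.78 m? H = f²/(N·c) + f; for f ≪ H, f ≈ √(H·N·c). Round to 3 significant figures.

55.0 mm

From H = f²/(N·c) + f, with f ≪ H: f ≈ √(H·N·c) = √(3780 × 14 × 0.058) = √3069.4 ≈ 55.40 mm.
Exact: f² + N·c·f − N·c·H = 0 ⇒ f = (−N·c + √((N·c)² + 4·N·c·H))/2 = (−0.812 + √12278)/2 ≈ 54.997 mm ≈ 55.0 mm.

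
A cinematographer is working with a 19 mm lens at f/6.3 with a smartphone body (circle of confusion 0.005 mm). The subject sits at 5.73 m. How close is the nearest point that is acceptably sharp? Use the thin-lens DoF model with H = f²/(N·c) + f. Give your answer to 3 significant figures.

3.82 m

Hyperfocal distance H = f²/(N·c) + f = 19²/(6.3 × 0.005) + 19 = 361/0.0315 + 19 ≈ 11479.3 mm ≈ 11.48 m.
Near limit Dn = s·(H − f)/(H + s − 2f) = 5730 × (11479.3 − 19) / (11479.3 + 5730 − 2 × 19) = 5730 × 11460.3 / 17171.3 ≈ 3824.3 mm ≈ 3.82 m.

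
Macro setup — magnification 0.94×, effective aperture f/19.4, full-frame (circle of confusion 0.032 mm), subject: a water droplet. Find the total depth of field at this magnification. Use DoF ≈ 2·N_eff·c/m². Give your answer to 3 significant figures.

1.41 mm

At magnification m, DoF ≈ 2·N_eff·c/m² = 2 × 19.4 × 0.032 / 0.94² = 1.242 / 0.8836 ≈ 1.41 mm.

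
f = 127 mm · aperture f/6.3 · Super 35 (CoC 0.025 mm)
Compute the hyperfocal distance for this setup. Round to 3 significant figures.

Hyperfocal distance H = f²/(N·c) + f = 127²/(6.3 × 0.025) + 127 = 16129/0.1575 + 127 ≈ 102533.3 mm ≈ 103 m.

103 m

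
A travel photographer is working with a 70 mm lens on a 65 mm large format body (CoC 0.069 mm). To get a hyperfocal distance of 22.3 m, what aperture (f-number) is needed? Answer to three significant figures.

Rearrange H = f²/(N·c) + f for N: N = f² / ((H − f)·c).
N = 70² / ((22300 − 70) × 0.069) = 4900 / 1534 ≈ 3.19.

f/3.19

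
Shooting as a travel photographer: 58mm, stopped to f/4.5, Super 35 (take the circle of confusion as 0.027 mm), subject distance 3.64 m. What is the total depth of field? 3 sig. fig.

0.958 m

Hyperfocal distance H = f²/(N·c) + f = 58²/(4.5 × 0.027) + 58 = 3364/0.1215 + 58 ≈ 27745.2 mm ≈ 27.75 m.
Near limit Dn = s·(H − f)/(H + s − 2f) = 3640 × (27745.2 − 58) / (27745.2 + 3640 − 2 × 58) = 3640 × 27687.2 / 31269.2 ≈ 3223.03 mm.
Far limit Df = s·(H − f)/(H − s) = 3640 × (27745.2 − 58) / (27745.2 − 3640) = 3640 × 27687.2 / 24105.2 ≈ 4180.90 mm.
Depth of field = Df − Dn = 4180.90 − 3223.03 ≈ 957.87 mm ≈ 0.958 m.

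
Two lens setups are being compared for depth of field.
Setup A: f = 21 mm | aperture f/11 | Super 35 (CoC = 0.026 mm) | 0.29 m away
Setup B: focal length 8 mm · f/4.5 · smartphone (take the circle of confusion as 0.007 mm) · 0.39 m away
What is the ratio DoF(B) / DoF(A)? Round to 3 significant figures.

1.46

Setup A: H = 21²/(11×0.026) + 21 ≈ 1563.0 mm; DoF = Df − Dn = 351.28 − 246.92 ≈ 104.36 mm.
Setup B: H = 8²/(4.5×0.007) + 8 ≈ 2039.7 mm; DoF = Df − Dn = 480.30 − 328.28 ≈ 152.02 mm.
Ratio = 152.02 / 104.36 ≈ 1.46.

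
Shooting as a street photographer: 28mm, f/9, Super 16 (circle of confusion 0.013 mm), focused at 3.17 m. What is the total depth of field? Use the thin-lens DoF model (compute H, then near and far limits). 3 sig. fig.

3.81 m

Hyperfocal distance H = f²/(N·c) + f = 28²/(9 × 0.013) + 28 = 784/0.117 + 28 ≈ 6728.9 mm ≈ 6.729 m.
Near limit Dn = s·(H − f)/(H + s − 2f) = 3170 × (6728.9 − 28) / (6728.9 + 3170 − 2 × 28) = 3170 × 6700.9 / 9842.9 ≈ 2158.1 mm.
Far limit Df = s·(H − f)/(H − s) = 3170 × (6728.9 − 28) / (6728.9 − 3170) = 3170 × 6700.9 / 3558.9 ≈ 5968.7 mm.
Depth of field = Df − Dn = 5968.7 − 2158.1 ≈ 3810.6 mm ≈ 3.81 m.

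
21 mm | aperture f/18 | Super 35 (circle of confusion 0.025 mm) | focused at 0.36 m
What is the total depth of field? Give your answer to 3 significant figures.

283 mm

Hyperfocal distance H = f²/(N·c) + f = 21²/(18 × 0.025) + 21 = 441/0.45 + 21 ≈ 1001.0 mm ≈ 1.001 m.
Near limit Dn = s·(H − f)/(H + s − 2f) = 360 × (1001.0 − 21) / (1001.0 + 360 − 2 × 21) = 360 × 980.0 / 1319.0 ≈ 267.48 mm.
Far limit Df = s·(H − f)/(H − s) = 360 × (1001.0 − 21) / (1001.0 − 360) = 360 × 980.0 / 641.0 ≈ 550.39 mm.
Depth of field = Df − Dn = 550.39 − 267.48 ≈ 282.91 mm.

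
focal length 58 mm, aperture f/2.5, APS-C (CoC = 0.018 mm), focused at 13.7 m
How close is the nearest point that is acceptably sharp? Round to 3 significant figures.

11.6 m

Hyperfocal distance H = f²/(N·c) + f = 58²/(2.5 × 0.018) + 58 = 3364/0.045 + 58 ≈ 74813.6 mm ≈ 74.81 m.
Near limit Dn = s·(H − f)/(H + s − 2f) = 13700 × (74813.6 − 58) / (74813.6 + 13700 − 2 × 58) = 13700 × 74755.6 / 88397.6 ≈ 11586 mm ≈ 11.6 m.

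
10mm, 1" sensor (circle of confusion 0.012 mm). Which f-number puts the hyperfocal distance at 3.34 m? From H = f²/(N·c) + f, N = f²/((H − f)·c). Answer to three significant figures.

Rearrange H = f²/(N·c) + f for N: N = f² / ((H − f)·c).
N = 10² / ((3340 − 10) × 0.012) = 100 / 39.96 ≈ 2.50.

f/2.50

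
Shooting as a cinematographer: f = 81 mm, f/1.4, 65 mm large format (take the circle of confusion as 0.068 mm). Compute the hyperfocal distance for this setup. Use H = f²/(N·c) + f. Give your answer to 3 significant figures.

69.0 m

Hyperfocal distance H = f²/(N·c) + f = 81²/(1.4 × 0.068) + 81 = 6561/0.0952 + 81 ≈ 68999.1 mm ≈ 69.0 m.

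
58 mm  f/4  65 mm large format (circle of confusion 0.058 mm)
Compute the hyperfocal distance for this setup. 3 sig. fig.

14.6 m

Hyperfocal distance H = f²/(N·c) + f = 58²/(4 × 0.058) + 58 = 3364/0.232 + 58 ≈ 14558.0 mm ≈ 14.6 m.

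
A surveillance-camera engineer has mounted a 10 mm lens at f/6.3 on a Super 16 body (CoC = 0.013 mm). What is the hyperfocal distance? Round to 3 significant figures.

Hyperfocal distance H = f²/(N·c) + f = 10²/(6.3 × 0.013) + 10 = 100/0.0819 + 10 ≈ 1231.0 mm ≈ 1.23 m.

1.23 m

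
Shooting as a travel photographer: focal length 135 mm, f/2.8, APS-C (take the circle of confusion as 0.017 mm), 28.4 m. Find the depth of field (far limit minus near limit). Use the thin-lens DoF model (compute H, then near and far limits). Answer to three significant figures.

4.22 m

Hyperfocal distance H = f²/(N·c) + f = 135²/(2.8 × 0.017) + 135 = 18225/0.0476 + 135 ≈ 383013.2 mm ≈ 383.0 m.
Near limit Dn = s·(H − f)/(H + s − 2f) = 28400 × (383013.2 − 135) / (383013.2 + 28400 − 2 × 135) = 28400 × 382878.2 / 411143.2 ≈ 26447.6 mm.
Far limit Df = s·(H − f)/(H − s) = 28400 × (383013.2 − 135) / (383013.2 − 28400) = 28400 × 382878.2 / 354613.2 ≈ 30663.7 mm.
Depth of field = Df − Dn = 30663.7 − 26447.6 ≈ 4216.1 mm ≈ 4.22 m.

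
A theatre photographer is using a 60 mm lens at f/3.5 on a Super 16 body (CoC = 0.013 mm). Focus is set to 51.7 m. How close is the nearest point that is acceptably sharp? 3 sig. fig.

Hyperfocal distance H = f²/(N·c) + f = 60²/(3.5 × 0.013) + 60 = 3600/0.0455 + 60 ≈ 79180.9 mm ≈ 79.18 m.
Near limit Dn = s·(H − f)/(H + s − 2f) = 51700 × (79180.9 − 60) / (79180.9 + 51700 − 2 × 60) = 51700 × 79120.9 / 130760.9 ≈ 31283 mm ≈ 31.3 m.

31.3 m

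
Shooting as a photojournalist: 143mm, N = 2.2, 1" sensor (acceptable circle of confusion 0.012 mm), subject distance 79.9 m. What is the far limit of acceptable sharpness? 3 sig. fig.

89.1 m

Hyperfocal distance H = f²/(N·c) + f = 143²/(2.2 × 0.012) + 143 = 20449/0.0264 + 143 ≈ 774726.3 mm ≈ 774.7 m.
Far limit Df = s·(H − f)/(H − s) = 79900 × (774726.3 − 143) / (774726.3 − 79900) = 79900 × 774583.3 / 694826.3 ≈ 89071 mm ≈ 89.1 m.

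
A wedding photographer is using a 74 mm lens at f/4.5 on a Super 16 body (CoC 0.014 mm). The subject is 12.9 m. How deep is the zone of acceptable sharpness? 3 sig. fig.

3.89 m

Hyperfocal distance H = f²/(N·c) + f = 74²/(4.5 × 0.014) + 74 = 5476/0.063 + 74 ≈ 86994.6 mm ≈ 86.99 m.
Near limit Dn = s·(H − f)/(H + s − 2f) = 12900 × (86994.6 − 74) / (86994.6 + 12900 − 2 × 74) = 12900 × 86920.6 / 99746.6 ≈ 11241.2 mm.
Far limit Df = s·(H − f)/(H − s) = 12900 × (86994.6 − 74) / (86994.6 − 12900) = 12900 × 86920.6 / 74094.6 ≈ 15133.0 mm.
Depth of field = Df − Dn = 15133.0 − 11241.2 ≈ 3891.8 mm ≈ 3.89 m.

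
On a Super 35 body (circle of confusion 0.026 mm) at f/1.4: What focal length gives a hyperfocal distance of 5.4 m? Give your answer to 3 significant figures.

From H = f²/(N·c) + f, with f ≪ H: f ≈ √(H·N·c) = √(5400 × 1.4 × 0.026) = √196.56 ≈ 14.02 mm.
The +f correction barely moves this — solving exactly, f² + N·c·f − N·c·H = 0 ⇒ f = (−N·c + √((N·c)² + 4·N·c·H))/2 = (−0.0364 + √786.24)/2 ≈ 14.002 mm, so f ≈ 14.0 mm.

14.0 mm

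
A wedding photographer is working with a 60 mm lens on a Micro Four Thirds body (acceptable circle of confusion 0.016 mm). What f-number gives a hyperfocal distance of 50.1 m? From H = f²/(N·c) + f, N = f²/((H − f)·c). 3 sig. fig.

Rearrange H = f²/(N·c) + f for N: N = f² / ((H − f)·c).
N = 60² / ((50100 − 60) × 0.016) = 3600 / 800.6 ≈ 4.50.

f/4.50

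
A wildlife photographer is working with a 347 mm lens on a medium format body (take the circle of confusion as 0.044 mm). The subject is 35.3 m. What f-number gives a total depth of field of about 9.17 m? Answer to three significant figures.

Write h = H − f = f²/(N·c). The thin-lens limits are Dn = s·h/(h + (s−f)) and Df = s·h/(h − (s−f)), so DoF = Df − Dn = 2·s·(s−f)·h / (h² − (s−f)²).
That is a quadratic in h: DoF·h² − 2·s·(s−f)·h − DoF·(s−f)² = 0 ⇒ h = (s−f)·(s + √(s² + DoF²)) / DoF = 34953 × (35300 + √(35300² + 9170²)) / 9170 = 34953 × (35300 + 36471.6) / 9170 ≈ 273570 mm.
Then N = f²/(c·h) = 347² / (0.044 × 273570) = 120409 / 12037 ≈ 10.

f/10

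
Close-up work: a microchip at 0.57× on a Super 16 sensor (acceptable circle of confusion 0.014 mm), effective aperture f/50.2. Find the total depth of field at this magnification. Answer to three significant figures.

4.33 mm

At magnification m, DoF ≈ 2·N_eff·c/m² = 2 × 50.2 × 0.014 / 0.57² = 1.406 / 0.3249 ≈ 4.33 mm.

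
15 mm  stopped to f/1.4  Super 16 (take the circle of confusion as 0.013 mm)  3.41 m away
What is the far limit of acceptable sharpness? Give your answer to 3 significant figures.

Hyperfocal distance H = f²/(N·c) + f = 15²/(1.4 × 0.013) + 15 = 225/0.0182 + 15 ≈ 12377.6 mm ≈ 12.38 m.
Far limit Df = s·(H − f)/(H − s) = 3410 × (12377.6 − 15) / (12377.6 − 3410) = 3410 × 12362.6 / 8967.6 ≈ 4701.0 mm ≈ 4.70 m.

4.70 m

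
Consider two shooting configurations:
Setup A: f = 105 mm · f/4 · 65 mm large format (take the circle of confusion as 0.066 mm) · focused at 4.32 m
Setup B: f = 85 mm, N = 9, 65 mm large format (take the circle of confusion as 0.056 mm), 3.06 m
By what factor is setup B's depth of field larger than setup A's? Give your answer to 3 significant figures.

Setup A: H = 105²/(4×0.066) + 105 ≈ 41866.4 mm; DoF = Df − Dn = 4804.97 − 3923.95 ≈ 881.02 mm.
Setup B: H = 85²/(9×0.056) + 85 ≈ 14420.3 mm; DoF = Df − Dn = 3861.3 − 2534.1 ≈ 1327.2 mm.
Ratio = 1327.2 / 881.02 ≈ 1.51.

1.51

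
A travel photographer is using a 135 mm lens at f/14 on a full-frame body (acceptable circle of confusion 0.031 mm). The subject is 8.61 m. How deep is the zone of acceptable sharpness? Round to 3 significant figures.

Hyperfocal distance H = f²/(N·c) + f = 135²/(14 × 0.031) + 135 = 18225/0.434 + 135 ≈ 42128.1 mm ≈ 42.13 m.
Near limit Dn = s·(H − f)/(H + s − 2f) = 8610 × (42128.1 − 135) / (42128.1 + 8610 − 2 × 135) = 8610 × 41993.1 / 50468.1 ≈ 7164.1 mm.
Far limit Df = s·(H − f)/(H − s) = 8610 × (42128.1 − 135) / (42128.1 − 8610) = 8610 × 41993.1 / 33518.1 ≈ 10787.0 mm.
Depth of field = Df − Dn = 10787.0 − 7164.1 ≈ 3622.9 mm ≈ 3.62 m.

3.62 m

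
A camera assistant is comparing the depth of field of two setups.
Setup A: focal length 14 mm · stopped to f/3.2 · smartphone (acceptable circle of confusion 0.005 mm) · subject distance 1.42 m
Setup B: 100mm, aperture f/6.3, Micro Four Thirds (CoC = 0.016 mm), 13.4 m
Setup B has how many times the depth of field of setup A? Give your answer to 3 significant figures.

Setup A: H = 14²/(3.2×0.005) + 14 ≈ 12264.0 mm; DoF = Df − Dn = 1604.11 − 1273.80 ≈ 330.31 mm.
Setup B: H = 100²/(6.3×0.016) + 100 ≈ 99306.3 mm; DoF = Df − Dn = 15474.6 − 11815.9 ≈ 3658.7 mm.
Ratio = 3658.7 / 330.31 ≈ 11.1.

11.1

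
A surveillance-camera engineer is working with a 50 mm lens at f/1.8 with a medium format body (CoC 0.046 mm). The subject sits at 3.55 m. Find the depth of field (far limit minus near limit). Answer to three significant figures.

0.834 m

Hyperfocal distance H = f²/(N·c) + f = 50²/(1.8 × 0.046) + 50 = 2500/0.0828 + 50 ≈ 30243.2 mm ≈ 30.24 m.
Near limit Dn = s·(H − f)/(H + s − 2f) = 3550 × (30243.2 − 50) / (30243.2 + 3550 − 2 × 50) = 3550 × 30193.2 / 33693.2 ≈ 3181.23 mm.
Far limit Df = s·(H − f)/(H − s) = 3550 × (30243.2 − 50) / (30243.2 − 3550) = 3550 × 30193.2 / 26693.2 ≈ 4015.47 mm.
Depth of field = Df − Dn = 4015.47 − 3181.23 ≈ 834.24 mm ≈ 0.834 m.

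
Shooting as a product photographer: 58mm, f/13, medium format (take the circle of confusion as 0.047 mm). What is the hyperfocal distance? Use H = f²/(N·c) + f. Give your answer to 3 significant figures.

5.56 m

Hyperfocal distance H = f²/(N·c) + f = 58²/(13 × 0.047) + 58 = 3364/0.611 + 58 ≈ 5563.7 mm ≈ 5.56 m.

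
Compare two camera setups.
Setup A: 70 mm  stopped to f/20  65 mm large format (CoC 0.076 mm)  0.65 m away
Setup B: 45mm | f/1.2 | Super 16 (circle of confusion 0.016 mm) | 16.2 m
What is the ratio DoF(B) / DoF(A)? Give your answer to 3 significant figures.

21.0

Setup A: H = 70²/(20×0.076) + 70 ≈ 3293.7 mm; DoF = Df − Dn = 792.60 − 550.89 ≈ 241.71 mm.
Setup B: H = 45²/(1.2×0.016) + 45 ≈ 105513.8 mm; DoF = Df − Dn = 19130.2 − 14048.2 ≈ 5082.0 mm.
Ratio = 5082.0 / 241.71 ≈ 21.0.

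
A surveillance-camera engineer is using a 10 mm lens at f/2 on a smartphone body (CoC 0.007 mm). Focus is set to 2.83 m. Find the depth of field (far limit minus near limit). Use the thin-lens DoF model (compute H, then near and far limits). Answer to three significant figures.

Hyperfocal distance H = f²/(N·c) + f = 10²/(2 × 0.007) + 10 = 100/0.014 + 10 ≈ 7152.9 mm ≈ 7.153 m.
Near limit Dn = s·(H − f)/(H + s − 2f) = 2830 × (7152.9 − 10) / (7152.9 + 2830 − 2 × 10) = 2830 × 7142.9 / 9962.9 ≈ 2029.0 mm.
Far limit Df = s·(H − f)/(H − s) = 2830 × (7152.9 − 10) / (7152.9 − 2830) = 2830 × 7142.9 / 4322.9 ≈ 4676.1 mm.
Depth of field = Df − Dn = 4676.1 − 2029.0 ≈ 2647.1 mm ≈ 2.65 m.

2.65 m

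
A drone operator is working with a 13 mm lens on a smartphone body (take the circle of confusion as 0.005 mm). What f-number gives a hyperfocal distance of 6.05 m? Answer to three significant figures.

Rearrange H = f²/(N·c) + f for N: N = f² / ((H − f)·c).
N = 13² / ((6050 − 13) × 0.005) = 169 / 30.19 ≈ 5.60.

f/5.60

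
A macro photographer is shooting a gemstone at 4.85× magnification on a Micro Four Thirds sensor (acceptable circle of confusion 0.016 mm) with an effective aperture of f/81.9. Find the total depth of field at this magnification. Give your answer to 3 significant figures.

0.111 mm

At magnification m, DoF ≈ 2·N_eff·c/m² = 2 × 81.9 × 0.016 / 4.85² = 2.621 / 23.52 ≈ 0.111 mm.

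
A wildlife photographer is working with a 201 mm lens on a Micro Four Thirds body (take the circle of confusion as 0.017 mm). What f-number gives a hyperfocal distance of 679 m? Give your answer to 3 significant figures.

Rearrange H = f²/(N·c) + f for N: N = f² / ((H − f)·c).
N = 201² / ((679000 − 201) × 0.017) = 40401 / 11540 ≈ 3.50.

f/3.50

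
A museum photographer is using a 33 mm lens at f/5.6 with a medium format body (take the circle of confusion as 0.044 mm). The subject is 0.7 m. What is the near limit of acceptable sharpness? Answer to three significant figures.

Hyperfocal distance H = f²/(N·c) + f = 33²/(5.6 × 0.044) + 33 = 1089/0.2464 + 33 ≈ 4452.6 mm ≈ 4.453 m.
Near limit Dn = s·(H − f)/(H + s − 2f) = 700 × (4452.6 − 33) / (4452.6 + 700 − 2 × 33) = 700 × 4419.6 / 5086.6 ≈ 608.21 mm ≈ 0.608 m.

0.608 m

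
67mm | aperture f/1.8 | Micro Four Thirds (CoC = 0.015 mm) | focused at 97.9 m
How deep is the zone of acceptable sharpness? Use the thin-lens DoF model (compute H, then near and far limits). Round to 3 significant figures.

176 m

Hyperfocal distance H = f²/(N·c) + f = 67²/(1.8 × 0.015) + 67 = 4489/0.027 + 67 ≈ 166326.3 mm ≈ 166.3 m.
Near limit Dn = s·(H − f)/(H + s − 2f) = 97900 × (166326.3 − 67) / (166326.3 + 97900 − 2 × 67) = 97900 × 166259.3 / 264092.3 ≈ 61633 mm.
Far limit Df = s·(H − f)/(H − s) = 97900 × (166326.3 − 67) / (166326.3 − 97900) = 97900 × 166259.3 / 68426.3 ≈ 237873 mm.
Depth of field = Df − Dn = 237873 − 61633 ≈ 176240 mm ≈ 176 m.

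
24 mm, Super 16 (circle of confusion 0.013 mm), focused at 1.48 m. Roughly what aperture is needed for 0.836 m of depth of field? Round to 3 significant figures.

Write h = H − f = f²/(N·c). The thin-lens limits are Dn = s·h/(h + (s−f)) and Df = s·h/(h − (s−f)), so DoF = Df − Dn = 2·s·(s−f)·h / (h² − (s−f)²).
That is a quadratic in h: DoF·h² − 2·s·(s−f)·h − DoF·(s−f)² = 0 ⇒ h = (s−f)·(s + √(s² + DoF²)) / DoF = 1456 × (1480 + √(1480² + 836²)) / 836 = 1456 × (1480 + 1699.79) / 836 ≈ 5538.0 mm.
Then N = f²/(c·h) = 24² / (0.013 × 5538.0) = 576 / 71.994 ≈ 8.

f/8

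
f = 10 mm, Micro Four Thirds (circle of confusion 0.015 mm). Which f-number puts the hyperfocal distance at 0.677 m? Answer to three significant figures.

f/10

Rearrange H = f²/(N·c) + f for N: N = f² / ((H − f)·c).
N = 10² / ((677 − 10) × 0.015) = 100 / 10.00 ≈ 10.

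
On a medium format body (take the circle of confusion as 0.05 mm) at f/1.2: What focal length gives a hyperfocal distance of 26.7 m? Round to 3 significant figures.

40.0 mm

From H = f²/(N·c) + f, with f ≪ H: f ≈ √(H·N·c) = √(26700 × 1.2 × 0.05) = √1602.0 ≈ 40.02 mm.
The +f correction barely moves this — solving exactly, f² + N·c·f − N·c·H = 0 ⇒ f = (−N·c + √((N·c)² + 4·N·c·H))/2 = (−0.06 + √6408.0)/2 ≈ 39.995 mm, so f ≈ 40.0 mm.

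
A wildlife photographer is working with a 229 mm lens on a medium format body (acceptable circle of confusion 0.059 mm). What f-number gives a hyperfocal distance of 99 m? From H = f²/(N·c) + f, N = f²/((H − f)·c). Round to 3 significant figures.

Rearrange H = f²/(N·c) + f for N: N = f² / ((H − f)·c).
N = 229² / ((99000 − 229) × 0.059) = 52441 / 5827 ≈ 9.

f/9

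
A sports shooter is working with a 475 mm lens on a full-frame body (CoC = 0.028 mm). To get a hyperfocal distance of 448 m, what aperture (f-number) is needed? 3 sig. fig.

f/18

Rearrange H = f²/(N·c) + f for N: N = f² / ((H − f)·c).
N = 475² / ((448000 − 475) × 0.028) = 225625 / 12531 ≈ 18.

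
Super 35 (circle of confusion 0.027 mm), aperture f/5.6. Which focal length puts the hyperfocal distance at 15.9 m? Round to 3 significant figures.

49.0 mm

From H = f²/(N·c) + f, with f ≪ H: f ≈ √(H·N·c) = √(15900 × 5.6 × 0.027) = √2404.1 ≈ 49.03 mm.
The +f correction barely moves this — solving exactly, f² + N·c·f − N·c·H = 0 ⇒ f = (−N·c + √((N·c)² + 4·N·c·H))/2 = (−0.1512 + √9616.3)/2 ≈ 48.956 mm, so f ≈ 49.0 mm.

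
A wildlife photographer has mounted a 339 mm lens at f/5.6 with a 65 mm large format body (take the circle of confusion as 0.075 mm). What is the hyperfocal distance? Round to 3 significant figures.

274 m

Hyperfocal distance H = f²/(N·c) + f = 339²/(5.6 × 0.075) + 339 = 114921/0.42 + 339 ≈ 273960.4 mm ≈ 274 m.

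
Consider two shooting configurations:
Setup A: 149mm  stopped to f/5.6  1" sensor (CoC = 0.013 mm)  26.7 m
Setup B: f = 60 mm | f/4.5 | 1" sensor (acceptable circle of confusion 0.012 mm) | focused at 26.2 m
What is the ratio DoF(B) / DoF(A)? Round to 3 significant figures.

Setup A: H = 149²/(5.6×0.013) + 149 ≈ 305107.8 mm; DoF = Df − Dn = 29246.3 − 24561.6 ≈ 4684.7 mm.
Setup B: H = 60²/(4.5×0.012) + 60 ≈ 66726.7 mm; DoF = Df − Dn = 43099 − 18820 ≈ 24279 mm.
Ratio = 24279 / 4684.7 ≈ 5.18.

5.18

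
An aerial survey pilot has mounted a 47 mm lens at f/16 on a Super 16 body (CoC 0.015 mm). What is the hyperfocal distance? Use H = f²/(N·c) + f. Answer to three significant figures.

Hyperfocal distance H = f²/(N·c) + f = 47²/(16 × 0.015) + 47 = 2209/0.24 + 47 ≈ 9251.2 mm ≈ 9.25 m.

9.25 m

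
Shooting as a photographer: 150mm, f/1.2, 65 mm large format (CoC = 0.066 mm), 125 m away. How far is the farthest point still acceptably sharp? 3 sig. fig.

223 m

Hyperfocal distance H = f²/(N·c) + f = 150²/(1.2 × 0.066) + 150 = 22500/0.0792 + 150 ≈ 284240.9 mm ≈ 284.2 m.
Far limit Df = s·(H − f)/(H − s) = 125000 × (284240.9 − 150) / (284240.9 − 125000) = 125000 × 284090.9 / 159240.9 ≈ 223004 mm ≈ 223 m.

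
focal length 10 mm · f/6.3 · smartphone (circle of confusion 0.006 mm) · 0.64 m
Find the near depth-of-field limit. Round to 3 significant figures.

Hyperfocal distance H = f²/(N·c) + f = 10²/(6.3 × 0.006) + 10 = 100/0.0378 + 10 ≈ 2655.5 mm ≈ 2.656 m.
Near limit Dn = s·(H − f)/(H + s − 2f) = 640 × (2655.5 − 10) / (2655.5 + 640 − 2 × 10) = 640 × 2645.5 / 3275.5 ≈ 516.90 mm ≈ 0.517 m.

0.517 m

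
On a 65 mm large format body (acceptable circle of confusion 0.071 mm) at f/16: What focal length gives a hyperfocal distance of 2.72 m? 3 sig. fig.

From H = f²/(N·c) + f, with f ≪ H: f ≈ √(H·N·c) = √(2720 × 16 × 0.071) = √3089.9 ≈ 55.59 mm.
Exact: f² + N·c·f − N·c·H = 0 ⇒ f = (−N·c + √((N·c)² + 4·N·c·H))/2 = (−1.136 + √12361)/2 ≈ 55.022 mm ≈ 55.0 mm.

55.0 mm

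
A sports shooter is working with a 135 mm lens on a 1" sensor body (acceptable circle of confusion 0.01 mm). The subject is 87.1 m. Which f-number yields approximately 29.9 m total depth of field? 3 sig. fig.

Write h = H − f = f²/(N·c). The thin-lens limits are Dn = s·h/(h + (s−f)) and Df = s·h/(h − (s−f)), so DoF = Df − Dn = 2·s·(s−f)·h / (h² − (s−f)²).
That is a quadratic in h: DoF·h² − 2·s·(s−f)·h − DoF·(s−f)² = 0 ⇒ h = (s−f)·(s + √(s² + DoF²)) / DoF = 86965 × (87100 + √(87100² + 29900²)) / 29900 = 86965 × (87100 + 92089.2) / 29900 ≈ 521177 mm.
Then N = f²/(c·h) = 135² / (0.01 × 521177) = 18225 / 5211.8 ≈ 3.50.

f/3.50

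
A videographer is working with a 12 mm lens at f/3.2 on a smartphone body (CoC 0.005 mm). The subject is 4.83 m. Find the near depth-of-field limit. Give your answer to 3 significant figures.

Hyperfocal distance H = f²/(N·c) + f = 12²/(3.2 × 0.005) + 12 = 144/0.016 + 12 ≈ 9012.0 mm ≈ 9.012 m.
Near limit Dn = s·(H − f)/(H + s − 2f) = 4830 × (9012.0 − 12) / (9012.0 + 4830 − 2 × 12) = 4830 × 9000.0 / 13818.0 ≈ 3145.9 mm ≈ 3.15 m.

3.15 m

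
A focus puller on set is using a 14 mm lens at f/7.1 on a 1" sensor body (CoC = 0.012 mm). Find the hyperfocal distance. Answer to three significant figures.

Hyperfocal distance H = f²/(N·c) + f = 14²/(7.1 × 0.012) + 14 = 196/0.0852 + 14 ≈ 2314.5 mm ≈ 2.31 m.

2.31 m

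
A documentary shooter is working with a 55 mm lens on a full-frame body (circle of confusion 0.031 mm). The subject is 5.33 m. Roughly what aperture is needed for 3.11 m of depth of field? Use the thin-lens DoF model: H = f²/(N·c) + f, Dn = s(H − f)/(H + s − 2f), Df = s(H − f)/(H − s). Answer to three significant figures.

Write h = H − f = f²/(N·c). The thin-lens limits are Dn = s·h/(h + (s−f)) and Df = s·h/(h − (s−f)), so DoF = Df − Dn = 2·s·(s−f)·h / (h² − (s−f)²).
That is a quadratic in h: DoF·h² − 2·s·(s−f)·h − DoF·(s−f)² = 0 ⇒ h = (s−f)·(s + √(s² + DoF²)) / DoF = 5275 × (5330 + √(5330² + 3110²)) / 3110 = 5275 × (5330 + 6170.98) / 3110 ≈ 19507 mm.
Then N = f²/(c·h) = 55² / (0.031 × 19507) = 3025 / 604.73 ≈ 5.

f/5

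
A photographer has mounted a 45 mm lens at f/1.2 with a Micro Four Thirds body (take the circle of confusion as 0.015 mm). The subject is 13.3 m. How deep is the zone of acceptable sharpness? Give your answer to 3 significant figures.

Hyperfocal distance H = f²/(N·c) + f = 45²/(1.2 × 0.015) + 45 = 2025/0.018 + 45 ≈ 112545.0 mm ≈ 112.5 m.
Near limit Dn = s·(H − f)/(H + s − 2f) = 13300 × (112545.0 − 45) / (112545.0 + 13300 − 2 × 45) = 13300 × 112500.0 / 125755.0 ≈ 11898.1 mm.
Far limit Df = s·(H − f)/(H − s) = 13300 × (112545.0 − 45) / (112545.0 − 13300) = 13300 × 112500.0 / 99245.0 ≈ 15076.3 mm.
Depth of field = Df − Dn = 15076.3 − 11898.1 ≈ 3178.2 mm ≈ 3.18 m.

3.18 m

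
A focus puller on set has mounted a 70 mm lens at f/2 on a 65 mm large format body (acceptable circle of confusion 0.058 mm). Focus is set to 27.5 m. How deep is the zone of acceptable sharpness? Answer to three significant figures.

Hyperfocal distance H = f²/(N·c) + f = 70²/(2 × 0.058) + 70 = 4900/0.116 + 70 ≈ 42311.4 mm ≈ 42.31 m.
Near limit Dn = s·(H − f)/(H + s − 2f) = 27500 × (42311.4 − 70) / (42311.4 + 27500 − 2 × 70) = 27500 × 42241.4 / 69671.4 ≈ 16673 mm.
Far limit Df = s·(H − f)/(H − s) = 27500 × (42311.4 − 70) / (42311.4 − 27500) = 27500 × 42241.4 / 14811.4 ≈ 78429 mm.
Depth of field = Df − Dn = 78429 − 16673 ≈ 61756 mm ≈ 61.8 m.

61.8 m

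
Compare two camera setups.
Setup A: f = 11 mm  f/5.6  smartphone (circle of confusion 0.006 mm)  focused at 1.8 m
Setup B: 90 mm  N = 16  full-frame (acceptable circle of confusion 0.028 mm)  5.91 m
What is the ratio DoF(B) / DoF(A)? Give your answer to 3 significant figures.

Setup A: H = 11²/(5.6×0.006) + 11 ≈ 3612.2 mm; DoF = Df − Dn = 3577.0 − 1202.6 ≈ 2374.4 mm.
Setup B: H = 90²/(16×0.028) + 90 ≈ 18170.4 mm; DoF = Df − Dn = 8715.5 − 4470.8 ≈ 4244.7 mm.
Ratio = 4244.7 / 2374.4 ≈ 1.79.

1.79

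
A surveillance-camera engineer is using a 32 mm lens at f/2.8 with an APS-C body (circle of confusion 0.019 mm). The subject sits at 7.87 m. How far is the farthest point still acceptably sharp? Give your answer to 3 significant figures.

13.3 m

Hyperfocal distance H = f²/(N·c) + f = 32²/(2.8 × 0.019) + 32 = 1024/0.0532 + 32 ≈ 19280.1 mm ≈ 19.28 m.
Far limit Df = s·(H − f)/(H − s) = 7870 × (19280.1 − 32) / (19280.1 − 7870) = 7870 × 19248.1 / 11410.1 ≈ 13276 mm ≈ 13.3 m.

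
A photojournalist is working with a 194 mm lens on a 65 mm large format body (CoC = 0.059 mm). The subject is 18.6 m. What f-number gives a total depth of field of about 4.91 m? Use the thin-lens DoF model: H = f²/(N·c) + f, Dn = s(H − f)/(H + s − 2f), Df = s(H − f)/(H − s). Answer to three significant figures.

f/4.50

Write h = H − f = f²/(N·c). The thin-lens limits are Dn = s·h/(h + (s−f)) and Df = s·h/(h − (s−f)), so DoF = Df − Dn = 2·s·(s−f)·h / (h² − (s−f)²).
That is a quadratic in h: DoF·h² − 2·s·(s−f)·h − DoF·(s−f)² = 0 ⇒ h = (s−f)·(s + √(s² + DoF²)) / DoF = 18406 × (18600 + √(18600² + 4910²)) / 4910 = 18406 × (18600 + 19237.2) / 4910 ≈ 141839 mm.
Then N = f²/(c·h) = 194² / (0.059 × 141839) = 37636 / 8368.5 ≈ 4.50.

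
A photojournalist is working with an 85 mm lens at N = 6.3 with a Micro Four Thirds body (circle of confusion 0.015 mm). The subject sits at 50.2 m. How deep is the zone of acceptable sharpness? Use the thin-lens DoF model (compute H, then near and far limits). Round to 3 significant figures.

Hyperfocal distance H = f²/(N·c) + f = 85²/(6.3 × 0.015) + 85 = 7225/0.0945 + 85 ≈ 76540.0 mm ≈ 76.54 m.
Near limit Dn = s·(H − f)/(H + s − 2f) = 50200 × (76540.0 − 85) / (76540.0 + 50200 − 2 × 85) = 50200 × 76455.0 / 126570.0 ≈ 30323 mm.
Far limit Df = s·(H − f)/(H − s) = 50200 × (76540.0 − 85) / (76540.0 − 50200) = 50200 × 76455.0 / 26340.0 ≈ 145711 mm.
Depth of field = Df − Dn = 145711 − 30323 ≈ 115388 mm ≈ 115 m.

115 m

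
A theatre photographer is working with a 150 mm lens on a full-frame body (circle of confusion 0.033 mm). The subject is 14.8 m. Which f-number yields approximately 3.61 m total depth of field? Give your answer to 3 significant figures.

f/5.59

Write h = H − f = f²/(N·c). The thin-lens limits are Dn = s·h/(h + (s−f)) and Df = s·h/(h − (s−f)), so DoF = Df − Dn = 2·s·(s−f)·h / (h² − (s−f)²).
That is a quadratic in h: DoF·h² − 2·s·(s−f)·h − DoF·(s−f)² = 0 ⇒ h = (s−f)·(s + √(s² + DoF²)) / DoF = 14650 × (14800 + √(14800² + 3610²)) / 3610 = 14650 × (14800 + 15233.9) / 3610 ≈ 121883 mm.
Then N = f²/(c·h) = 150² / (0.033 × 121883) = 22500 / 4022.1 ≈ 5.59.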